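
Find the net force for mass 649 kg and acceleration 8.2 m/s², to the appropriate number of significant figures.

net force = 649 kg × 8.2 m/s² = 5321.8 N.
649 has 3 significant figures; 8.2 has 2.
Division/multiplication keeps the fewest: 2 significant figures.
Rounded: 5.3 × 10^3 N.

5.3 × 10^3 N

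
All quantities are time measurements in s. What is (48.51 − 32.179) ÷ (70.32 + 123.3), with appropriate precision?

48.51 − 32.179 = 16.331, limited to 2 d.p. → 4 s.f.; 70.32 + 123.3 = 193.62, limited to 1 d.p. → 4 s.f.
Carrying full precision, 16.331 ÷ 193.62 = 0.0843456254519…; keep min(4, 4) = 4 s.f.
Rounded to 4 significant figures: 0.08435.

0.08435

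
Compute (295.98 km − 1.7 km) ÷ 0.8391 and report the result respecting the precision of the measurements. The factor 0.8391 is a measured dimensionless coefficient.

295.98 km − 1.7 km = 294.28 km; the difference is limited to 1 decimal place (4 s.f.).
Carrying full precision, 294.28 ÷ 0.8391 = 350.709093076… km; 0.8391 has 4 s.f., so the result keeps min(4, 4) = 4 s.f.
Rounded to 4 significant figures: 350.7 km.

350.7 km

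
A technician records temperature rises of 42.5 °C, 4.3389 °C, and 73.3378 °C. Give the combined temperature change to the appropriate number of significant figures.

42.5 °C + 4.3389 °C + 73.3378 °C = 120.1767 °C.
Addition/subtraction keeps the fewest decimal places: 42.5 → 1 decimal place, 4.3389 → 4 decimal places, 73.3378 → 4 decimal places; limit is 1.
Rounded to 1 decimal place: 120.2 °C.

120.2 °C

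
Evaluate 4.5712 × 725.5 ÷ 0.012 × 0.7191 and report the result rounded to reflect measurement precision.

4.5712 × 725.5 ÷ 0.012 × 0.7191 = 198735.60558
Multiplication/division keeps the fewest significant figures: 4.5712 → 5 s.f., 725.5 → 4 s.f., 0.012 → 2 s.f., 0.7191 → 4 s.f.; limit is 2.
Rounded to 2 significant figures: 2.0 × 10^5.

2.0 × 10^5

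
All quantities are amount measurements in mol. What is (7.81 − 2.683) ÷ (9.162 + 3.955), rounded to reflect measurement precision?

0.391

7.81 − 2.683 = 5.127, limited to 2 d.p. → 3 s.f.; 9.162 + 3.955 = 13.117, limited to 3 d.p. → 5 s.f.
Carrying full precision, 5.127 ÷ 13.117 = 0.390866814058…; keep min(3, 5) = 3 s.f.
Rounded to 3 significant figures: 0.391.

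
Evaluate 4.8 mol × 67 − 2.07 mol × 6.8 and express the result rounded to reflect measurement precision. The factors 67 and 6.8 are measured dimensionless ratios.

3.1 × 10² mol

4.8 × 67 = 321.6 → 3.2 × 10² mol (2 s.f., last digit at the 10^1 place).
2.07 × 6.8 = 14.076 → 14 mol (2 s.f., last digit at the 10^0 place).
Difference: 307.524 mol; keep the coarser place, 10^1.
Result: 3.1 × 10² mol.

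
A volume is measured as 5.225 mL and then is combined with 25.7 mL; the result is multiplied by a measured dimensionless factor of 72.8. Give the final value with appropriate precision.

2.25 × 10³ mL

5.225 mL + 25.7 mL = 30.925 mL; the sum is limited to 1 decimal place (3 s.f.).
Carrying full precision, 30.925 × 72.8 = 2251.34 mL; 72.8 has 3 s.f., so the result keeps min(3, 3) = 3 s.f.
Rounded to 3 significant figures: 2.25 × 10³ mL.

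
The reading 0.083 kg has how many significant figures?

0.083: leading zeros are not significant.

2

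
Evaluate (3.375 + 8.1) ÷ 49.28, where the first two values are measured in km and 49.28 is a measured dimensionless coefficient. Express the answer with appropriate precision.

0.233 km

3.375 km + 8.1 km = 11.475 km; the sum is limited to 1 decimal place (3 s.f.).
Carrying full precision, 11.475 ÷ 49.28 = 0.232853084416… km; 49.28 has 4 s.f., so the result keeps min(3, 4) = 3 s.f.
Rounded to 3 significant figures: 0.233 km.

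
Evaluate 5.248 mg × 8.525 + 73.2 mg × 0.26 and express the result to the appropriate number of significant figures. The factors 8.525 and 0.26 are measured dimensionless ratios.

5.248 × 8.525 = 44.7392 → 44.74 mg (4 s.f., last digit at the 10^-2 place).
73.2 × 0.26 = 19.032 → 19 mg (2 s.f., last digit at the 10^0 place).
Sum: 63.7712 mg; keep the coarser place, 10^0.
Result: 64 mg.

64 mg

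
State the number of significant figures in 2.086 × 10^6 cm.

4

2.086 × 10^6: in scientific notation every digit of the coefficient is significant.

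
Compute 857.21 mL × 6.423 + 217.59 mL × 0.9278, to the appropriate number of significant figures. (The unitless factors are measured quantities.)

857.21 × 6.423 = 5505.85983 → 5506 mL (4 s.f., last digit at the 10^0 place).
217.59 × 0.9278 = 201.880002 → 201.9 mL (4 s.f., last digit at the 10^-1 place).
Sum: 5707.739832 mL; keep the coarser place, 10^0.
Result: 5708 mL.

5708 mL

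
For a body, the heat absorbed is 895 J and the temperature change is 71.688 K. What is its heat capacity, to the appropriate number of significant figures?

12.5 J/K

heat capacity = 895 J ÷ 71.688 K = 12.4846557304… J/K.
895 has 3 significant figures; 71.688 has 5.
Division/multiplication keeps the fewest: 3 significant figures.
Rounded: 12.5 J/K.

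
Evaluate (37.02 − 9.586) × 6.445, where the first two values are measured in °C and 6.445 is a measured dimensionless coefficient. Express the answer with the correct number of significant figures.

37.02 °C − 9.586 °C = 27.434 °C; the difference is limited to 2 decimal places (4 s.f.).
Carrying full precision, 27.434 × 6.445 = 176.81213 °C; 6.445 has 4 s.f., so the result keeps min(4, 4) = 4 s.f.
Rounded to 4 significant figures: 176.8 °C.

176.8 °C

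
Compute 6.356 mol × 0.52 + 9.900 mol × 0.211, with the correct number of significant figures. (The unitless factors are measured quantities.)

6.356 × 0.52 = 3.30512 → 3.3 mol (2 s.f., last digit at the 10^-1 place).
9.900 × 0.211 = 2.0889 → 2.09 mol (3 s.f., last digit at the 10^-2 place).
Sum: 5.39402 mol; keep the coarser place, 10^-1.
Result: 5.4 mol.

5.4 mol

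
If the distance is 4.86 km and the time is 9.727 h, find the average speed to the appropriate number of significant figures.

0.500 km/h

average speed = 4.86 km ÷ 9.727 h = 0.499640176827… km/h.
4.86 has 3 significant figures; 9.727 has 4.
Division/multiplication keeps the fewest: 3 significant figures.
Rounded: 0.500 km/h.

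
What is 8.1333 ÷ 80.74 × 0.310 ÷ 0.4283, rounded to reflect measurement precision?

8.1333 ÷ 80.74 × 0.310 ÷ 0.4283 = 0.0729107668611…
Multiplication/division keeps the fewest significant figures: 8.1333 → 5 s.f., 80.74 → 4 s.f., 0.310 → 3 s.f., 0.4283 → 4 s.f.; limit is 3.
Rounded to 3 significant figures: 0.0729.

0.0729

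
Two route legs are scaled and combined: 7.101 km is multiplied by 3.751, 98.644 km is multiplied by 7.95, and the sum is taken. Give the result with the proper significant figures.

7.101 × 3.751 = 26.635851 → 26.64 km (4 s.f., last digit at the 10^-2 place).
98.644 × 7.95 = 784.2198 → 784 km (3 s.f., last digit at the 10^0 place).
Sum: 810.855651 km; keep the coarser place, 10^0.
Result: 811 km.

811 km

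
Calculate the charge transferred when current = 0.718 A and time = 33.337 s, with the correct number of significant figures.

charge transferred = 0.718 A × 33.337 s = 23.935966 C.
0.718 has 3 significant figures; 33.337 has 5.
Division/multiplication keeps the fewest: 3 significant figures.
Rounded: 23.9 C.

23.9 C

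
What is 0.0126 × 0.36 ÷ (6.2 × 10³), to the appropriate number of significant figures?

7.3 × 10⁻⁷

0.0126 × 0.36 ÷ (6.2 × 10³) = 7.31612903226 × 10^-7…
Multiplication/division keeps the fewest significant figures: 0.0126 → 3 s.f., 0.36 → 2 s.f., 6.2 × 10³ → 2 s.f.; limit is 2.
Rounded to 2 significant figures: 7.3 × 10⁻⁷.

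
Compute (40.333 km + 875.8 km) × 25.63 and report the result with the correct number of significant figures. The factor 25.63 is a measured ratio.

2.348 × 10⁴ km

40.333 km + 875.8 km = 916.133 km; the sum is limited to 1 decimal place (4 s.f.).
Carrying full precision, 916.133 × 25.63 = 23480.48879 km; 25.63 has 4 s.f., so the result keeps min(4, 4) = 4 s.f.
Rounded to 4 significant figures: 2.348 × 10⁴ km.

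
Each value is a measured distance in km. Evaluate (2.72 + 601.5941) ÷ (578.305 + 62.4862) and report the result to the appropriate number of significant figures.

0.94307

2.72 + 601.5941 = 604.3141, limited to 2 d.p. → 5 s.f.; 578.305 + 62.4862 = 640.7912, limited to 3 d.p. → 6 s.f.
Carrying full precision, 604.3141 ÷ 640.7912 = 0.943074904899…; keep min(5, 6) = 5 s.f.
Rounded to 5 significant figures: 0.94307.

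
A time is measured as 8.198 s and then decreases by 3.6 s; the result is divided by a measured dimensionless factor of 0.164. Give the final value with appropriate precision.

28 s

8.198 s − 3.6 s = 4.598 s; the difference is limited to 1 decimal place (2 s.f.).
Carrying full precision, 4.598 ÷ 0.164 = 28.0365853659… s; 0.164 has 3 s.f., so the result keeps min(2, 3) = 2 s.f.
Rounded to 2 significant figures: 28 s.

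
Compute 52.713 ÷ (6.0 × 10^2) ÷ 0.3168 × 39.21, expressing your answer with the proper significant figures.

11

52.713 ÷ (6.0 × 10^2) ÷ 0.3168 × 39.21 = 10.8737201705…
Multiplication/division keeps the fewest significant figures: 52.713 → 5 s.f., 6.0 × 10^2 → 2 s.f., 0.3168 → 4 s.f., 39.21 → 4 s.f.; limit is 2.
Rounded to 2 significant figures: 11.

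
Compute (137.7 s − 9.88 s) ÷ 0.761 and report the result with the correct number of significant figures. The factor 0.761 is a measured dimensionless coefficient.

137.7 s − 9.88 s = 127.82 s; the difference is limited to 1 decimal place (4 s.f.).
Carrying full precision, 127.82 ÷ 0.761 = 167.963206307… s; 0.761 has 3 s.f., so the result keeps min(4, 3) = 3 s.f.
Rounded to 3 significant figures: 168 s.

168 s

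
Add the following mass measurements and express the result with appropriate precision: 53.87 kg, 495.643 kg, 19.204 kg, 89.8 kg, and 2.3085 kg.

6.608 × 10² kg

53.87 kg + 495.643 kg + 19.204 kg + 89.8 kg + 2.3085 kg = 660.8255 kg.
Addition/subtraction keeps the fewest decimal places: 53.87 → 2 decimal places, 495.643 → 3 decimal places, 19.204 → 3 decimal places, 89.8 → 1 decimal place, 2.3085 → 4 decimal places; limit is 1.
Rounded to 1 decimal place: 6.608 × 10² kg.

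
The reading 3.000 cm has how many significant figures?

3.000: trailing zeros after a decimal point are significant.

4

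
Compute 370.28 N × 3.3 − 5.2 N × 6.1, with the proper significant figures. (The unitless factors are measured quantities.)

1.2 × 10³ N

370.28 × 3.3 = 1221.924 → 1.2 × 10³ N (2 s.f., last digit at the 10^2 place).
5.2 × 6.1 = 31.72 → 32 N (2 s.f., last digit at the 10^0 place).
Difference: 1190.204 N; keep the coarser place, 10^2.
Result: 1.2 × 10³ N.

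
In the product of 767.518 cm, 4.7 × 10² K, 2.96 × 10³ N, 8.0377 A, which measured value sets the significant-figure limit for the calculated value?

4.7 × 10² K

767.518 cm → 6 s.f.; 4.7 × 10² K → 2 s.f.; 2.96 × 10³ N → 3 s.f.; 8.0377 A → 5 s.f.
The fewest is 2 significant figures, from 4.7 × 10² K.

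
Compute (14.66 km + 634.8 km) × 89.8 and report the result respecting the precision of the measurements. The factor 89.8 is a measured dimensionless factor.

14.66 km + 634.8 km = 649.46 km; the sum is limited to 1 decimal place (4 s.f.).
Carrying full precision, 649.46 × 89.8 = 58321.508 km; 89.8 has 3 s.f., so the result keeps min(4, 3) = 3 s.f.
Rounded to 3 significant figures: 5.83 × 10^4 km.

5.83 × 10^4 km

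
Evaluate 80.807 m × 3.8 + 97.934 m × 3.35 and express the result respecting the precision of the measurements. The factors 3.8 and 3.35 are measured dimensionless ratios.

6.4 × 10² m

80.807 × 3.8 = 307.0666 → 3.1 × 10² m (2 s.f., last digit at the 10^1 place).
97.934 × 3.35 = 328.0789 → 328 m (3 s.f., last digit at the 10^0 place).
Sum: 635.1455 m; keep the coarser place, 10^1.
Result: 6.4 × 10² m.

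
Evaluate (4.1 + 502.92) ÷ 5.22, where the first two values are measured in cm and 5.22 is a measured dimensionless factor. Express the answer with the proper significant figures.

4.1 cm + 502.92 cm = 507.02 cm; the sum is limited to 1 decimal place (4 s.f.).
Carrying full precision, 507.02 ÷ 5.22 = 97.1302681992… cm; 5.22 has 3 s.f., so the result keeps min(4, 3) = 3 s.f.
Rounded to 3 significant figures: 97.1 cm.

97.1 cm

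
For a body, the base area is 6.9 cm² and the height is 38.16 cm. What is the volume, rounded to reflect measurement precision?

volume = 6.9 cm² × 38.16 cm = 263.304 cm³.
6.9 has 2 significant figures; 38.16 has 4.
Division/multiplication keeps the fewest: 2 significant figures.
Rounded: 2.6 × 10² cm³.

2.6 × 10² cm³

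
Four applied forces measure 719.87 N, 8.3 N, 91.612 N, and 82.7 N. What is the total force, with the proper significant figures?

719.87 N + 8.3 N + 91.612 N + 82.7 N = 902.482 N.
Addition/subtraction keeps the fewest decimal places: 719.87 → 2 decimal places, 8.3 → 1 decimal place, 91.612 → 3 decimal places, 82.7 → 1 decimal place; limit is 1.
Rounded to 1 decimal place: 902.5 N.

902.5 N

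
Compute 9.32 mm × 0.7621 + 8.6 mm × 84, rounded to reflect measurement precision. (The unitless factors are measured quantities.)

9.32 × 0.7621 = 7.102772 → 7.10 mm (3 s.f., last digit at the 10^-2 place).
8.6 × 84 = 722.4 → 7.2 × 10^2 mm (2 s.f., last digit at the 10^1 place).
Sum: 729.502772 mm; keep the coarser place, 10^1.
Result: 7.3 × 10^2 mm.

7.3 × 10^2 mm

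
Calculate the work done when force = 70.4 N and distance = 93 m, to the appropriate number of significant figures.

6.5 × 10³ J

work done = 70.4 N × 93 m = 6547.2 J.
70.4 has 3 significant figures; 93 has 2.
Division/multiplication keeps the fewest: 2 significant figures.
Rounded: 6.5 × 10³ J.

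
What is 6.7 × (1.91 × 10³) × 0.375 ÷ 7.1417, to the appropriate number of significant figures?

6.7 × 10²

6.7 × (1.91 × 10³) × 0.375 ÷ 7.1417 = 671.95135612…
Multiplication/division keeps the fewest significant figures: 6.7 → 2 s.f., 1.91 × 10³ → 3 s.f., 0.375 → 3 s.f., 7.1417 → 5 s.f.; limit is 2.
Rounded to 2 significant figures: 6.7 × 10².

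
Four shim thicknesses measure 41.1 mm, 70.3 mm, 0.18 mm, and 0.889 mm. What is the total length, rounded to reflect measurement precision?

41.1 mm + 70.3 mm + 0.18 mm + 0.889 mm = 112.469 mm.
Addition/subtraction keeps the fewest decimal places: 41.1 → 1 decimal place, 70.3 → 1 decimal place, 0.18 → 2 decimal places, 0.889 → 3 decimal places; limit is 1.
Rounded to 1 decimal place: 112.5 mm.

112.5 mm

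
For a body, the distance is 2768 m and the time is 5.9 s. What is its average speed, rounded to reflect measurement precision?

average speed = 2768 m ÷ 5.9 s = 469.152542373… m/s.
2768 has 4 significant figures; 5.9 has 2.
Division/multiplication keeps the fewest: 2 significant figures.
Rounded: 4.7 × 10² m/s.

4.7 × 10² m/s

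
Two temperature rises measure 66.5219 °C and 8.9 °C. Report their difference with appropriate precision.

66.5219 °C − 8.9 °C = 57.6219 °C.
Addition/subtraction keeps the fewest decimal places: 66.5219 → 4 decimal places, 8.9 → 1 decimal place; limit is 1.
Rounded to 1 decimal place: 57.6 °C.

57.6 °C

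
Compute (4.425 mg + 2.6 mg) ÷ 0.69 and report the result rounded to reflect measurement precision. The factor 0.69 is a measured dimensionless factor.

1.0 × 10^1 mg

4.425 mg + 2.6 mg = 7.025 mg; the sum is limited to 1 decimal place (2 s.f.).
Carrying full precision, 7.025 ÷ 0.69 = 10.1811594203… mg; 0.69 has 2 s.f., so the result keeps min(2, 2) = 2 s.f.
Rounded to 2 significant figures: 1.0 × 10^1 mg.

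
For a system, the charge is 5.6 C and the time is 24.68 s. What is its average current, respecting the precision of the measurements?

0.23 A

average current = 5.6 C ÷ 24.68 s = 0.226904376013… A.
5.6 has 2 significant figures; 24.68 has 4.
Division/multiplication keeps the fewest: 2 significant figures.
Rounded: 0.23 A.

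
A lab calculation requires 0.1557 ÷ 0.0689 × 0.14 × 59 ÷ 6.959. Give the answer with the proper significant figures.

0.1557 ÷ 0.0689 × 0.14 × 59 ÷ 6.959 = 2.68227067474…
Multiplication/division keeps the fewest significant figures: 0.1557 → 4 s.f., 0.0689 → 3 s.f., 0.14 → 2 s.f., 59 → 2 s.f., 6.959 → 4 s.f.; limit is 2.
Rounded to 2 significant figures: 2.7.

2.7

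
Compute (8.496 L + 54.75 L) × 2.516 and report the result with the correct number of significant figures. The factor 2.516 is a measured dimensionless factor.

159.1 L

8.496 L + 54.75 L = 63.246 L; the sum is limited to 2 decimal places (4 s.f.).
Carrying full precision, 63.246 × 2.516 = 159.126936 L; 2.516 has 4 s.f., so the result keeps min(4, 4) = 4 s.f.
Rounded to 4 significant figures: 159.1 L.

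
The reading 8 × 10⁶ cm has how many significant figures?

1

8 × 10⁶: in scientific notation every digit of the coefficient is significant.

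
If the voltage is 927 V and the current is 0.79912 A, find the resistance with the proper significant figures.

1.16 × 10³ Ω

resistance = 927 V ÷ 0.79912 A = 1160.02602863… Ω.
927 has 3 significant figures; 0.79912 has 5.
Division/multiplication keeps the fewest: 3 significant figures.
Rounded: 1.16 × 10³ Ω.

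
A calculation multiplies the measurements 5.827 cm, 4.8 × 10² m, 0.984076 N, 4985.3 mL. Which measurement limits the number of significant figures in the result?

5.827 cm → 4 s.f.; 4.8 × 10² m → 2 s.f.; 0.984076 N → 6 s.f.; 4985.3 mL → 5 s.f.
The fewest is 2 significant figures, from 4.8 × 10² m.

4.8 × 10² m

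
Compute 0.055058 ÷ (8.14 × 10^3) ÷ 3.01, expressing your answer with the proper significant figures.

2.25 × 10^-6

0.055058 ÷ (8.14 × 10^3) ÷ 3.01 = 0.0000022471368983…
Multiplication/division keeps the fewest significant figures: 0.055058 → 5 s.f., 8.14 × 10^3 → 3 s.f., 3.01 → 3 s.f.; limit is 3.
Rounded to 3 significant figures: 2.25 × 10^-6.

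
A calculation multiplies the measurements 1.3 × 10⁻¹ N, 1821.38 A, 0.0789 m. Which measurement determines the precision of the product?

1.3 × 10⁻¹ N

1.3 × 10⁻¹ N → 2 s.f.; 1821.38 A → 6 s.f.; 0.0789 m → 3 s.f.
The fewest is 2 significant figures, from 1.3 × 10⁻¹ N.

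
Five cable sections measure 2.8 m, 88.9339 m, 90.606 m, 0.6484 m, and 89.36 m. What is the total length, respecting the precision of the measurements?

272.3 m

2.8 m + 88.9339 m + 90.606 m + 0.6484 m + 89.36 m = 272.3483 m.
Addition/subtraction keeps the fewest decimal places: 2.8 → 1 decimal place, 88.9339 → 4 decimal places, 90.606 → 3 decimal places, 0.6484 → 4 decimal places, 89.36 → 2 decimal places; limit is 1.
Rounded to 1 decimal place: 272.3 m.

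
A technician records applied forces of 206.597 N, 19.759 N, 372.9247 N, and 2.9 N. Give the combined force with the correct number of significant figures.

206.597 N + 19.759 N + 372.9247 N + 2.9 N = 602.1807 N.
Addition/subtraction keeps the fewest decimal places: 206.597 → 3 decimal places, 19.759 → 3 decimal places, 372.9247 → 4 decimal places, 2.9 → 1 decimal place; limit is 1.
Rounded to 1 decimal place: 6.022 × 10² N.

6.022 × 10² N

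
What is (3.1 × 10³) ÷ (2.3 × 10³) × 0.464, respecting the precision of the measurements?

(3.1 × 10³) ÷ (2.3 × 10³) × 0.464 = 0.625391304348…
Multiplication/division keeps the fewest significant figures: 3.1 × 10³ → 2 s.f., 2.3 × 10³ → 2 s.f., 0.464 → 3 s.f.; limit is 2.
Rounded to 2 significant figures: 0.63.

0.63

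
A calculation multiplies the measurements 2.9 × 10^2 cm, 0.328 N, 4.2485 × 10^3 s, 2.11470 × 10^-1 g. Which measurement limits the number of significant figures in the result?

2.9 × 10^2 cm

2.9 × 10^2 cm → 2 s.f.; 0.328 N → 3 s.f.; 4.2485 × 10^3 s → 5 s.f.; 2.11470 × 10^-1 g → 6 s.f.
The fewest is 2 significant figures, from 2.9 × 10^2 cm.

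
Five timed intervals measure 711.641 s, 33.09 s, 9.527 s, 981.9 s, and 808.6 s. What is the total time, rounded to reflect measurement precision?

711.641 s + 33.09 s + 9.527 s + 981.9 s + 808.6 s = 2544.758 s.
Addition/subtraction keeps the fewest decimal places: 711.641 → 3 decimal places, 33.09 → 2 decimal places, 9.527 → 3 decimal places, 981.9 → 1 decimal place, 808.6 → 1 decimal place; limit is 1.
Rounded to 1 decimal place: 2544.8 s.

2544.8 s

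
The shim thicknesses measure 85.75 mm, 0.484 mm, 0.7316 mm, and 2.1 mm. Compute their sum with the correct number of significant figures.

85.75 mm + 0.484 mm + 0.7316 mm + 2.1 mm = 89.0656 mm.
Addition/subtraction keeps the fewest decimal places: 85.75 → 2 decimal places, 0.484 → 3 decimal places, 0.7316 → 4 decimal places, 2.1 → 1 decimal place; limit is 1.
Rounded to 1 decimal place: 89.1 mm.

89.1 mm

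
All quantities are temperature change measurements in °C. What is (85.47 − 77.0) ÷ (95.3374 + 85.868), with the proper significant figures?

85.47 − 77.0 = 8.47, limited to 1 d.p. → 2 s.f.; 95.3374 + 85.868 = 181.2054, limited to 3 d.p. → 6 s.f.
Carrying full precision, 8.47 ÷ 181.2054 = 0.0467425363703…; keep min(2, 6) = 2 s.f.
Rounded to 2 significant figures: 0.047.

0.047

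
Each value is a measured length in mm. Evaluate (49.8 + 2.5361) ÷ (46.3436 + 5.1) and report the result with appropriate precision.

1.02

49.8 + 2.5361 = 52.3361, limited to 1 d.p. → 3 s.f.; 46.3436 + 5.1 = 51.4436, limited to 1 d.p. → 3 s.f.
Carrying full precision, 52.3361 ÷ 51.4436 = 1.01734909688…; keep min(3, 3) = 3 s.f.
Rounded to 3 significant figures: 1.02.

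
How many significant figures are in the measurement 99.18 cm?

99.18: every digit is nonzero and significant.

4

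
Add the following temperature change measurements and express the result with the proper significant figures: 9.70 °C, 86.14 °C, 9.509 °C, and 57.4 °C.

9.70 °C + 86.14 °C + 9.509 °C + 57.4 °C = 162.749 °C.
Addition/subtraction keeps the fewest decimal places: 9.70 → 2 decimal places, 86.14 → 2 decimal places, 9.509 → 3 decimal places, 57.4 → 1 decimal place; limit is 1.
Rounded to 1 decimal place: 162.7 °C.

162.7 °C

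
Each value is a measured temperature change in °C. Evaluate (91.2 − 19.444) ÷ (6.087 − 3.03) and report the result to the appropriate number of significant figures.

91.2 − 19.444 = 71.756, limited to 1 d.p. → 3 s.f.; 6.087 − 3.03 = 3.057, limited to 2 d.p. → 3 s.f.
Carrying full precision, 71.756 ÷ 3.057 = 23.4726856395…; keep min(3, 3) = 3 s.f.
Rounded to 3 significant figures: 23.5.

23.5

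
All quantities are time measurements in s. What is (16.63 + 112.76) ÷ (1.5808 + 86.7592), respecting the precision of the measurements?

16.63 + 112.76 = 129.39, limited to 2 d.p. → 5 s.f.; 1.5808 + 86.7592 = 88.3400, limited to 4 d.p. → 6 s.f.
Carrying full precision, 129.39 ÷ 88.3400 = 1.4646819108…; keep min(5, 6) = 5 s.f.
Rounded to 5 significant figures: 1.4647.

1.4647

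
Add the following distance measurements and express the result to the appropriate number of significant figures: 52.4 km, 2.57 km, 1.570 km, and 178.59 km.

235.1 km

52.4 km + 2.57 km + 1.570 km + 178.59 km = 235.130 km.
Addition/subtraction keeps the fewest decimal places: 52.4 → 1 decimal place, 2.57 → 2 decimal places, 1.570 → 3 decimal places, 178.59 → 2 decimal places; limit is 1.
Rounded to 1 decimal place: 235.1 km.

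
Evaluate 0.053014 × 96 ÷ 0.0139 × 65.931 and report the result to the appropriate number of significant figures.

0.053014 × 96 ÷ 0.0139 × 65.931 = 24139.9668535…
Multiplication/division keeps the fewest significant figures: 0.053014 → 5 s.f., 96 → 2 s.f., 0.0139 → 3 s.f., 65.931 → 5 s.f.; limit is 2.
Rounded to 2 significant figures: 2.4 × 10^4.

2.4 × 10^4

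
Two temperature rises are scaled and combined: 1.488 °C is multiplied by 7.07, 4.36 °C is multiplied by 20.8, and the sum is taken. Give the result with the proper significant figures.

1.012 × 10² °C

1.488 × 7.07 = 10.52016 → 10.5 °C (3 s.f., last digit at the 10^-1 place).
4.36 × 20.8 = 90.688 → 90.7 °C (3 s.f., last digit at the 10^-1 place).
Sum: 101.20816 °C; keep the coarser place, 10^-1.
Result: 1.012 × 10² °C.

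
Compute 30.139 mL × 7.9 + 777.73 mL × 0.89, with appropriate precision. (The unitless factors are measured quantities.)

9.3 × 10² mL

30.139 × 7.9 = 238.0981 → 2.4 × 10² mL (2 s.f., last digit at the 10^1 place).
777.73 × 0.89 = 692.1797 → 6.9 × 10² mL (2 s.f., last digit at the 10^1 place).
Sum: 930.2778 mL; keep the coarser place, 10^1.
Result: 9.3 × 10² mL.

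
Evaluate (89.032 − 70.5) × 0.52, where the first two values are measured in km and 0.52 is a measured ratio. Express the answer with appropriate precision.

89.032 km − 70.5 km = 18.532 km; the difference is limited to 1 decimal place (3 s.f.).
Carrying full precision, 18.532 × 0.52 = 9.63664 km; 0.52 has 2 s.f., so the result keeps min(3, 2) = 2 s.f.
Rounded to 2 significant figures: 9.6 km.

9.6 km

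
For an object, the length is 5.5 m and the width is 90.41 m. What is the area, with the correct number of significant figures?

5.0 × 10^2 m²

area = 5.5 m × 90.41 m = 497.255 m².
5.5 has 2 significant figures; 90.41 has 4.
Division/multiplication keeps the fewest: 2 significant figures.
Rounded: 5.0 × 10^2 m².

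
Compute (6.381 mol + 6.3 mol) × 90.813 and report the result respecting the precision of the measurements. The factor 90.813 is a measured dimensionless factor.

1.15 × 10³ mol

6.381 mol + 6.3 mol = 12.681 mol; the sum is limited to 1 decimal place (3 s.f.).
Carrying full precision, 12.681 × 90.813 = 1151.599653 mol; 90.813 has 5 s.f., so the result keeps min(3, 5) = 3 s.f.
Rounded to 3 significant figures: 1.15 × 10³ mol.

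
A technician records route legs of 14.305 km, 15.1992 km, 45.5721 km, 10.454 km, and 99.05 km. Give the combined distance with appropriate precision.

14.305 km + 15.1992 km + 45.5721 km + 10.454 km + 99.05 km = 184.5803 km.
Addition/subtraction keeps the fewest decimal places: 14.305 → 3 decimal places, 15.1992 → 4 decimal places, 45.5721 → 4 decimal places, 10.454 → 3 decimal places, 99.05 → 2 decimal places; limit is 2.
Rounded to 2 decimal places: 184.58 km.

184.58 km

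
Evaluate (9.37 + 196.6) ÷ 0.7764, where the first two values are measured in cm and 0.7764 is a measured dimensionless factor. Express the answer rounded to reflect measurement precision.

265.3 cm

9.37 cm + 196.6 cm = 205.97 cm; the sum is limited to 1 decimal place (4 s.f.).
Carrying full precision, 205.97 ÷ 0.7764 = 265.288511077… cm; 0.7764 has 4 s.f., so the result keeps min(4, 4) = 4 s.f.
Rounded to 4 significant figures: 265.3 cm.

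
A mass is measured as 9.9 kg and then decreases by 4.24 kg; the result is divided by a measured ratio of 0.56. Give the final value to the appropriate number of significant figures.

9.9 kg − 4.24 kg = 5.66 kg; the difference is limited to 1 decimal place (2 s.f.).
Carrying full precision, 5.66 ÷ 0.56 = 10.1071428571… kg; 0.56 has 2 s.f., so the result keeps min(2, 2) = 2 s.f.
Rounded to 2 significant figures: 10. kg.

10. kg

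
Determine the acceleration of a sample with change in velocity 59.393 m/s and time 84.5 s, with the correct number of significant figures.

0.703 m/s²

acceleration = 59.393 m/s ÷ 84.5 s = 0.702875739645… m/s².
59.393 has 5 significant figures; 84.5 has 3.
Division/multiplication keeps the fewest: 3 significant figures.
Rounded: 0.703 m/s².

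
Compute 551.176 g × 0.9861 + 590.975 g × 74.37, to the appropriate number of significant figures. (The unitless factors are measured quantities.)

551.176 × 0.9861 = 543.5146536 → 543.5 g (4 s.f., last digit at the 10^-1 place).
590.975 × 74.37 = 43950.81075 → 4.395 × 10^4 g (4 s.f., last digit at the 10^1 place).
Sum: 44494.3254036 g; keep the coarser place, 10^1.
Result: 4.449 × 10^4 g.

4.449 × 10^4 g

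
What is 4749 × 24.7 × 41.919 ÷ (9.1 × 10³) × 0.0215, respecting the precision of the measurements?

4749 × 24.7 × 41.919 ÷ (9.1 × 10³) × 0.0215 = 11.6173508162…
Multiplication/division keeps the fewest significant figures: 4749 → 4 s.f., 24.7 → 3 s.f., 41.919 → 5 s.f., 9.1 × 10³ → 2 s.f., 0.0215 → 3 s.f.; limit is 2.
Rounded to 2 significant figures: 12.

12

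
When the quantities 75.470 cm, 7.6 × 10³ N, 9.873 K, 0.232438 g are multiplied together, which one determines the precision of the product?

7.6 × 10³ N

75.470 cm → 5 s.f.; 7.6 × 10³ N → 2 s.f.; 9.873 K → 4 s.f.; 0.232438 g → 6 s.f.
The fewest is 2 significant figures, from 7.6 × 10³ N.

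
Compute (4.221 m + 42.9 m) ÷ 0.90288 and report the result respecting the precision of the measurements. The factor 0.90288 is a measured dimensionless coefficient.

52.2 m

4.221 m + 42.9 m = 47.121 m; the sum is limited to 1 decimal place (3 s.f.).
Carrying full precision, 47.121 ÷ 0.90288 = 52.1896597554… m; 0.90288 has 5 s.f., so the result keeps min(3, 5) = 3 s.f.
Rounded to 3 significant figures: 52.2 m.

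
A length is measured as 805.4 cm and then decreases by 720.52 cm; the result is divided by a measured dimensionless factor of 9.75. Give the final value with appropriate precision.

805.4 cm − 720.52 cm = 84.88 cm; the difference is limited to 1 decimal place (3 s.f.).
Carrying full precision, 84.88 ÷ 9.75 = 8.70564102564… cm; 9.75 has 3 s.f., so the result keeps min(3, 3) = 3 s.f.
Rounded to 3 significant figures: 8.71 cm.

8.71 cm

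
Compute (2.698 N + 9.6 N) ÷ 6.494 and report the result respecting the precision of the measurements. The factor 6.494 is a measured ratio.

1.89 N

2.698 N + 9.6 N = 12.298 N; the sum is limited to 1 decimal place (3 s.f.).
Carrying full precision, 12.298 ÷ 6.494 = 1.89374807515… N; 6.494 has 4 s.f., so the result keeps min(3, 4) = 3 s.f.
Rounded to 3 significant figures: 1.89 N.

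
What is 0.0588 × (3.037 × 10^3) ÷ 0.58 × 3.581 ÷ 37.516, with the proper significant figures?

0.0588 × (3.037 × 10^3) ÷ 0.58 × 3.581 ÷ 37.516 = 29.3888043906…
Multiplication/division keeps the fewest significant figures: 0.0588 → 3 s.f., 3.037 × 10^3 → 4 s.f., 0.58 → 2 s.f., 3.581 → 4 s.f., 37.516 → 5 s.f.; limit is 2.
Rounded to 2 significant figures: 29.

29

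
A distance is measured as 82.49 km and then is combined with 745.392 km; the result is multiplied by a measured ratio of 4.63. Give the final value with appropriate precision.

3.83 × 10^3 km

82.49 km + 745.392 km = 827.882 km; the sum is limited to 2 decimal places (5 s.f.).
Carrying full precision, 827.882 × 4.63 = 3833.09366 km; 4.63 has 3 s.f., so the result keeps min(5, 3) = 3 s.f.
Rounded to 3 significant figures: 3.83 × 10^3 km.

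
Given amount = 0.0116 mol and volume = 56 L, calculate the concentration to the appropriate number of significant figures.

concentration = 0.0116 mol ÷ 56 L = 0.000207142857143… mol/L.
0.0116 has 3 significant figures; 56 has 2.
Division/multiplication keeps the fewest: 2 significant figures.
Rounded: 2.1 × 10⁻⁴ mol/L.

2.1 × 10⁻⁴ mol/L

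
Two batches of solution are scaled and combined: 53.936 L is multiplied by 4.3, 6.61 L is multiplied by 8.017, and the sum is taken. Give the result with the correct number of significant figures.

2.8 × 10^2 L

53.936 × 4.3 = 231.9248 → 2.3 × 10^2 L (2 s.f., last digit at the 10^1 place).
6.61 × 8.017 = 52.99237 → 53.0 L (3 s.f., last digit at the 10^-1 place).
Sum: 284.91717 L; keep the coarser place, 10^1.
Result: 2.8 × 10^2 L.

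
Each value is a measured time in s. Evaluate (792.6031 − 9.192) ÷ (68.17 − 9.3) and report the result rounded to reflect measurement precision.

13.3

792.6031 − 9.192 = 783.4111, limited to 3 d.p. → 6 s.f.; 68.17 − 9.3 = 58.87, limited to 1 d.p. → 3 s.f.
Carrying full precision, 783.4111 ÷ 58.87 = 13.3074757941…; keep min(6, 3) = 3 s.f.
Rounded to 3 significant figures: 13.3.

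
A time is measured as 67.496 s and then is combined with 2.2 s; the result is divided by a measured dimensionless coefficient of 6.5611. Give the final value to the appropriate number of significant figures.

67.496 s + 2.2 s = 69.696 s; the sum is limited to 1 decimal place (3 s.f.).
Carrying full precision, 69.696 ÷ 6.5611 = 10.6226090137… s; 6.5611 has 5 s.f., so the result keeps min(3, 5) = 3 s.f.
Rounded to 3 significant figures: 10.6 s.

10.6 s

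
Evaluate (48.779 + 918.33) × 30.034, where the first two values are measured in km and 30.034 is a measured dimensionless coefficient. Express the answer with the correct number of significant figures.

29046 km

48.779 km + 918.33 km = 967.109 km; the sum is limited to 2 decimal places (5 s.f.).
Carrying full precision, 967.109 × 30.034 = 29046.151706 km; 30.034 has 5 s.f., so the result keeps min(5, 5) = 5 s.f.
Rounded to 5 significant figures: 29046 km.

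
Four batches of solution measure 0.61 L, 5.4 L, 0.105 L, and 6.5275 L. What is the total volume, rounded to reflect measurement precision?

12.6 L

0.61 L + 5.4 L + 0.105 L + 6.5275 L = 12.6425 L.
Addition/subtraction keeps the fewest decimal places: 0.61 → 2 decimal places, 5.4 → 1 decimal place, 0.105 → 3 decimal places, 6.5275 → 4 decimal places; limit is 1.
Rounded to 1 decimal place: 12.6 L.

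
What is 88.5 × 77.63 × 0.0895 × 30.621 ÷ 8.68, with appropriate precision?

88.5 × 77.63 × 0.0895 × 30.621 ÷ 8.68 = 2169.17972497…
Multiplication/division keeps the fewest significant figures: 88.5 → 3 s.f., 77.63 → 4 s.f., 0.0895 → 3 s.f., 30.621 → 5 s.f., 8.68 → 3 s.f.; limit is 3.
Rounded to 3 significant figures: 2.17 × 10^3.

2.17 × 10^3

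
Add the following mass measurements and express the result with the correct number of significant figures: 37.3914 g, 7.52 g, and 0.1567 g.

37.3914 g + 7.52 g + 0.1567 g = 45.0681 g.
Addition/subtraction keeps the fewest decimal places: 37.3914 → 4 decimal places, 7.52 → 2 decimal places, 0.1567 → 4 decimal places; limit is 2.
Rounded to 2 decimal places: 45.07 g.

45.07 g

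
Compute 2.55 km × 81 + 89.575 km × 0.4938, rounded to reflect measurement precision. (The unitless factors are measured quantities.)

2.5 × 10² km

2.55 × 81 = 206.55 → 2.1 × 10² km (2 s.f., last digit at the 10^1 place).
89.575 × 0.4938 = 44.232135 → 44.23 km (4 s.f., last digit at the 10^-2 place).
Sum: 250.782135 km; keep the coarser place, 10^1.
Result: 2.5 × 10² km.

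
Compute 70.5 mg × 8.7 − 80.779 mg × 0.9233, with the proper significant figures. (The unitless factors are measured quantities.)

70.5 × 8.7 = 613.35 → 6.1 × 10² mg (2 s.f., last digit at the 10^1 place).
80.779 × 0.9233 = 74.5832507 → 74.58 mg (4 s.f., last digit at the 10^-2 place).
Difference: 538.7667493 mg; keep the coarser place, 10^1.
Result: 5.4 × 10² mg.

5.4 × 10² mg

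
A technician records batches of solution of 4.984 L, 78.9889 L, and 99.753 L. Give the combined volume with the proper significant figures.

183.726 L

4.984 L + 78.9889 L + 99.753 L = 183.7259 L.
Addition/subtraction keeps the fewest decimal places: 4.984 → 3 decimal places, 78.9889 → 4 decimal places, 99.753 → 3 decimal places; limit is 3.
Rounded to 3 decimal places: 183.726 L.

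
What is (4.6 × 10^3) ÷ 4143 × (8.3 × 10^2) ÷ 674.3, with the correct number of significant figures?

1.4

(4.6 × 10^3) ÷ 4143 × (8.3 × 10^2) ÷ 674.3 = 1.36668312199…
Multiplication/division keeps the fewest significant figures: 4.6 × 10^3 → 2 s.f., 4143 → 4 s.f., 8.3 × 10^2 → 2 s.f., 674.3 → 4 s.f.; limit is 2.
Rounded to 2 significant figures: 1.4.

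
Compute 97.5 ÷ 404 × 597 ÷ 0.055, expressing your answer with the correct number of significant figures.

97.5 ÷ 404 × 597 ÷ 0.055 = 2619.59945995…
Multiplication/division keeps the fewest significant figures: 97.5 → 3 s.f., 404 → 3 s.f., 597 → 3 s.f., 0.055 → 2 s.f.; limit is 2.
Rounded to 2 significant figures: 2.6 × 10³.

2.6 × 10³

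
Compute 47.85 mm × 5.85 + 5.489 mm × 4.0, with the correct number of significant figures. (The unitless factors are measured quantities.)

302 mm

47.85 × 5.85 = 279.9225 → 280. mm (3 s.f., last digit at the 10^0 place).
5.489 × 4.0 = 21.956 → 22 mm (2 s.f., last digit at the 10^0 place).
Sum: 301.8785 mm; keep the coarser place, 10^0.
Result: 302 mm.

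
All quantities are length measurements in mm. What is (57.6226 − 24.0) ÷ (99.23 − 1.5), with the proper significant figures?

0.344

57.6226 − 24.0 = 33.6226, limited to 1 d.p. → 3 s.f.; 99.23 − 1.5 = 97.73, limited to 1 d.p. → 3 s.f.
Carrying full precision, 33.6226 ÷ 97.73 = 0.344035608309…; keep min(3, 3) = 3 s.f.
Rounded to 3 significant figures: 0.344.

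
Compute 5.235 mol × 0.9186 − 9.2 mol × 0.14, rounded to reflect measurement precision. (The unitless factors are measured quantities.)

5.235 × 0.9186 = 4.808871 → 4.809 mol (4 s.f., last digit at the 10^-3 place).
9.2 × 0.14 = 1.288 → 1.3 mol (2 s.f., last digit at the 10^-1 place).
Difference: 3.520871 mol; keep the coarser place, 10^-1.
Result: 3.5 mol.

3.5 mol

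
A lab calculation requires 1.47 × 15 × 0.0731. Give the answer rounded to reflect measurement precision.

1.6

1.47 × 15 × 0.0731 = 1.611855
Multiplication/division keeps the fewest significant figures: 1.47 → 3 s.f., 15 → 2 s.f., 0.0731 → 3 s.f.; limit is 2.
Rounded to 2 significant figures: 1.6.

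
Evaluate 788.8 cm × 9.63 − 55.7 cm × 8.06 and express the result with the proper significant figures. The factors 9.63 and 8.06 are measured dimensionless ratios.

788.8 × 9.63 = 7596.144 → 7.60 × 10³ cm (3 s.f., last digit at the 10^1 place).
55.7 × 8.06 = 448.942 → 449 cm (3 s.f., last digit at the 10^0 place).
Difference: 7147.202 cm; keep the coarser place, 10^1.
Result: 7.15 × 10³ cm.

7.15 × 10³ cm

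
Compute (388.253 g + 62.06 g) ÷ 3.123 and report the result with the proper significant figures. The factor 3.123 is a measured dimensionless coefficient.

144.2 g

388.253 g + 62.06 g = 450.313 g; the sum is limited to 2 decimal places (5 s.f.).
Carrying full precision, 450.313 ÷ 3.123 = 144.192443164… g; 3.123 has 4 s.f., so the result keeps min(5, 4) = 4 s.f.
Rounded to 4 significant figures: 144.2 g.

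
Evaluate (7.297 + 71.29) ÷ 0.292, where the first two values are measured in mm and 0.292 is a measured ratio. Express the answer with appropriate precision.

269 mm

7.297 mm + 71.29 mm = 78.587 mm; the sum is limited to 2 decimal places (4 s.f.).
Carrying full precision, 78.587 ÷ 0.292 = 269.133561644… mm; 0.292 has 3 s.f., so the result keeps min(4, 3) = 3 s.f.
Rounded to 3 significant figures: 269 mm.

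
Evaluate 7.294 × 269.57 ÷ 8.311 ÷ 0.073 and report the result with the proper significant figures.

7.294 × 269.57 ÷ 8.311 ÷ 0.073 = 3240.86675029…
Multiplication/division keeps the fewest significant figures: 7.294 → 4 s.f., 269.57 → 5 s.f., 8.311 → 4 s.f., 0.073 → 2 s.f.; limit is 2.
Rounded to 2 significant figures: 3.2 × 10^3.

3.2 × 10^3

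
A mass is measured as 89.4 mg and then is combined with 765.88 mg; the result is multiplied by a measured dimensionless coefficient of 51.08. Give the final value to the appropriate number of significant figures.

4.369 × 10⁴ mg

89.4 mg + 765.88 mg = 855.28 mg; the sum is limited to 1 decimal place (4 s.f.).
Carrying full precision, 855.28 × 51.08 = 43687.7024 mg; 51.08 has 4 s.f., so the result keeps min(4, 4) = 4 s.f.
Rounded to 4 significant figures: 4.369 × 10⁴ mg.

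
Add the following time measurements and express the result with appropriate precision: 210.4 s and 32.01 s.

210.4 s + 32.01 s = 242.41 s.
Addition/subtraction keeps the fewest decimal places: 210.4 → 1 decimal place, 32.01 → 2 decimal places; limit is 1.
Rounded to 1 decimal place: 242.4 s.

242.4 s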